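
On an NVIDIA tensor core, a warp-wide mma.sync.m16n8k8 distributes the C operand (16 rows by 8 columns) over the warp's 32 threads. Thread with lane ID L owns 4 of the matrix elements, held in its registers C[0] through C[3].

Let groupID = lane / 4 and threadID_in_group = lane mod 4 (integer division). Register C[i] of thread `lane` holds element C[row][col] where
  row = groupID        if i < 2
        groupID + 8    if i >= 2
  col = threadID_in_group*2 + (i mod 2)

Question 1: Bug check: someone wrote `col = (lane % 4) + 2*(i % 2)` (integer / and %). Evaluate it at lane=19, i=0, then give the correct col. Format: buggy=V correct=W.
`(lane % 4) + 2*(i % 2)`[19,0]=>3
lane 19: grp=4 (19/4), tig=3 (19%4)
i=0: r=4+0=4, c=3*2+0=6
col: 3 vs 6

buggy=3 correct=6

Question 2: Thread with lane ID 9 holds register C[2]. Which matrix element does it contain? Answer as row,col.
L=9⇒gr=9>>2=2, th=9&3=1
[2]⇒row 2+8=10  col 1·2+0=2

10,2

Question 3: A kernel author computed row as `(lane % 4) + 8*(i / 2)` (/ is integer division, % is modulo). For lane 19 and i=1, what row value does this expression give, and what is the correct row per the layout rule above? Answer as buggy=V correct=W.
buggy=3 correct=4

`(lane % 4) + 8*(i / 2)`[19,1]→3
19: G=4,T=3
[1] (4+0,3*2+1) = (4,7)
row: 3 vs 4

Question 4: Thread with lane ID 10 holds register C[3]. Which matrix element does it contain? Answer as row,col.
10,5

lane 10: g=2 (10/4), t=2 (10%4)
i=3: r=2+8=10, c=2*2+1=5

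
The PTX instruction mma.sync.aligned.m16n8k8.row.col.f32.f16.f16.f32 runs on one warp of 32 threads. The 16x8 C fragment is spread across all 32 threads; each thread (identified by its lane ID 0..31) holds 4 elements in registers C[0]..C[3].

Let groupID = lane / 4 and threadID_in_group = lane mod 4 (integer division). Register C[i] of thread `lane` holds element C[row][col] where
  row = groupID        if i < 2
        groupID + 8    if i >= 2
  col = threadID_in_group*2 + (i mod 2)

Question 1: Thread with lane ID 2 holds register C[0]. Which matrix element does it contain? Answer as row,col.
0,4

lane 2: grp=0 (2/4), tig=2 (2%4)
i=0: r=0+0=0, c=2*2+0=4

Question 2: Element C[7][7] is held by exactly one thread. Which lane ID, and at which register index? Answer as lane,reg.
31,1

r=7⇒gr=7,Rb=0  c=7⇒th=3,odd=1
L=7*4+3=31  i=0*2+1=1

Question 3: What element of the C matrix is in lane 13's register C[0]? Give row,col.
lane 13->13/4=3, 13 mod 4=1
i=0  r:3+0->3  c:2·1+0->2

3,2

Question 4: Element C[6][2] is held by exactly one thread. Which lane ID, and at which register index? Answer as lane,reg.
r: 6->gid=6,r8=0  c: 2->tid=1,i&1=0
L=6*4+1=25  i=0*2+0=0

25,0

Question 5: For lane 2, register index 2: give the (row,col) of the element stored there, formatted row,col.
8,4

2: gr=0,th=2
[2] (0+8,2*2+0) = (8,4)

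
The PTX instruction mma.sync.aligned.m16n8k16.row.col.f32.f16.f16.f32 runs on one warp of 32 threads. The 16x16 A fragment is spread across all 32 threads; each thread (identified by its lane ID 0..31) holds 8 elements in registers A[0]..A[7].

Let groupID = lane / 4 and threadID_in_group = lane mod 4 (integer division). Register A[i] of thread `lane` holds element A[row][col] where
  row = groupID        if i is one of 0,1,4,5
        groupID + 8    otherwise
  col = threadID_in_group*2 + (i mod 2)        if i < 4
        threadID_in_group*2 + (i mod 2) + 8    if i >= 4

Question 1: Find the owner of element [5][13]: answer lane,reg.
22,5

r=5→G=5,rhi=0  c=13→chi=1,T=2,p=1
L=5*4+2=22  i=1*4+0*2+1=5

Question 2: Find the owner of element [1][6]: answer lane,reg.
r=1⇒gr=1,Rb=0  c=6⇒Cb=0,th=3,odd=0
L=1*4+3=7  i=0*4+0*2+0=0

7,0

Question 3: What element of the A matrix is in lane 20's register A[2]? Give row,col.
L=20→G=20>>2=5, T=20&3=0
[2]→row 5+8=13  col 0·2+0+0=0

13,0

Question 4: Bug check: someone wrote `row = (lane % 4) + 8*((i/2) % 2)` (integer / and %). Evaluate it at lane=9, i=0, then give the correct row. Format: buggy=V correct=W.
`(lane % 4) + 8*((i/2) % 2)`[9,0]=>1
lane 9=>9/4=2, 9 mod 4=1
i=0  r:2+0=>2  c:2·1+0+0=>2
row: 1 vs 2

buggy=1 correct=2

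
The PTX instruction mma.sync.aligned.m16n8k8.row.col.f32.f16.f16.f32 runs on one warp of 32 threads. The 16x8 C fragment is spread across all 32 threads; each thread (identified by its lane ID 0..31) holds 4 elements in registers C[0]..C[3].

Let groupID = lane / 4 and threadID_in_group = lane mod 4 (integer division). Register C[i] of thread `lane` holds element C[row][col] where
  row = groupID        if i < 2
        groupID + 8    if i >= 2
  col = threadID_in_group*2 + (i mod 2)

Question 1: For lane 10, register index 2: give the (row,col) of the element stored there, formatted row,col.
10,4

lane 10→10/4=2, 10 mod 4=2
i=2  r:2+8→10  c:2·2+0→4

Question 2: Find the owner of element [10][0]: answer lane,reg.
r=10->g=2,rb=1  c=0->t=0,b0=0
L=2*4+0=8  i=1*2+0=2

8,2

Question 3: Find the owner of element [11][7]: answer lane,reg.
r=11⇒gr=3,Rb=1  c=7⇒th=3,odd=1
L=3*4+3=15  i=1*2+1=3

15,3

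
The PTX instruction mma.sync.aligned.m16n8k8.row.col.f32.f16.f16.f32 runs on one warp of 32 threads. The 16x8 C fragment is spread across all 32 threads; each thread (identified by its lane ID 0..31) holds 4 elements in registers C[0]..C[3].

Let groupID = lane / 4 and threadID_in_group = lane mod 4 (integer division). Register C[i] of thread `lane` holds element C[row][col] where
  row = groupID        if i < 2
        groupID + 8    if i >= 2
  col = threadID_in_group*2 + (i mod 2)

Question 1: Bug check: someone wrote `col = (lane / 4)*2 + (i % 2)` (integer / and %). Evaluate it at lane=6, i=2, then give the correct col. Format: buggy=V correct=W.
buggy=2 correct=4

`(lane / 4)*2 + (i % 2)`[6,2]->2
lane 6->6/4=1, 6 mod 4=2
i=2  r:1+8->9  c:2·2+0->4
col: 2 vs 4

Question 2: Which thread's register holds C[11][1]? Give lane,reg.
12,3

r: 11->gid=3,r8=1  c: 1->tid=0,i&1=1
L=3*4+0=12  i=1*2+1=3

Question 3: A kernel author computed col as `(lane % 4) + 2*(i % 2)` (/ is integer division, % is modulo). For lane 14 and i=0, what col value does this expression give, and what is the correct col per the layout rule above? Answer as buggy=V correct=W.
buggy=2 correct=4

`(lane % 4) + 2*(i % 2)`[14,0]->2
L=14->g=14>>2=3, t=14&3=2
[0]->row 3+0=3  col 2·2+0=4
col: 2 vs 4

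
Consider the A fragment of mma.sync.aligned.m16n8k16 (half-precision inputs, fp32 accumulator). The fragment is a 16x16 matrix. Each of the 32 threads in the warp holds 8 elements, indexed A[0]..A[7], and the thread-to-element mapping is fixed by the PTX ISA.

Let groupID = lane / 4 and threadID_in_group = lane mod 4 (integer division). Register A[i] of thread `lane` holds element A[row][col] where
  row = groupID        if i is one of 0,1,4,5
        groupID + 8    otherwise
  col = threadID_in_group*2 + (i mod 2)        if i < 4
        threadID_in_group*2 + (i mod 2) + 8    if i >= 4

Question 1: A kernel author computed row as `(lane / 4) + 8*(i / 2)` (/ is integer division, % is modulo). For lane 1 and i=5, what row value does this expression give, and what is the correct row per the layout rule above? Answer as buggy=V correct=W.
buggy=16 correct=0

`(lane / 4) + 8*(i / 2)`[1,5]->16
L=1->g=1>>2=0, t=1&3=1
[5]->row 0+0=0  col 1·2+1+8=11
row: 16 vs 0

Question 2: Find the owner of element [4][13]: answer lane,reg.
r=4->g=4,rb=0  c=13->cb=1,t=2,b0=1
L=4*4+2=18  i=1*4+0*2+1=5

18,5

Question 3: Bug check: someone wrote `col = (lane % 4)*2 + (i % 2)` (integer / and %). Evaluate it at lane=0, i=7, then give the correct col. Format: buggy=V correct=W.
`(lane % 4)*2 + (i % 2)`[0,7]→1
lane 0→0/4=0, 0 mod 4=0
i=7  r:0+8→8  c:2·0+1+8→9
col: 1 vs 9

buggy=1 correct=9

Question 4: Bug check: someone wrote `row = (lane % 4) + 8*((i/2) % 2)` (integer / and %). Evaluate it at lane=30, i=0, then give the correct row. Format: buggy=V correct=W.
buggy=2 correct=7

`(lane % 4) + 8*((i/2) % 2)`[30,0]⇒2
lane 30⇒30/4=7, 30 mod 4=2
i=0  r:7+0⇒7  c:2·2+0+0⇒4
row: 2 vs 7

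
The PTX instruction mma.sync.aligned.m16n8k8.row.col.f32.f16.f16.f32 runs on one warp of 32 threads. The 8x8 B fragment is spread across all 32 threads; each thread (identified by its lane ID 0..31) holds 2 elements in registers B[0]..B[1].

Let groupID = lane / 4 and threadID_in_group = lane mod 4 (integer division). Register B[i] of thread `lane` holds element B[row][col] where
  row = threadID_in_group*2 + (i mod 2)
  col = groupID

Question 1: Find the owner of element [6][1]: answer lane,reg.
c=1->g=1  r=6->t=3,b0=0
L=1*4+3=7  i=0=0

7,0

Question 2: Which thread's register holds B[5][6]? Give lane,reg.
c=6->g=6  r=5->t=2,b0=1
L=6*4+2=26  i=1=1

26,1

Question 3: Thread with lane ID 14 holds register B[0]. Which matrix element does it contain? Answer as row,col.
lane 14->14/4=3, 14 mod 4=2
i=0  r:2·2+0->4  c:3

4,3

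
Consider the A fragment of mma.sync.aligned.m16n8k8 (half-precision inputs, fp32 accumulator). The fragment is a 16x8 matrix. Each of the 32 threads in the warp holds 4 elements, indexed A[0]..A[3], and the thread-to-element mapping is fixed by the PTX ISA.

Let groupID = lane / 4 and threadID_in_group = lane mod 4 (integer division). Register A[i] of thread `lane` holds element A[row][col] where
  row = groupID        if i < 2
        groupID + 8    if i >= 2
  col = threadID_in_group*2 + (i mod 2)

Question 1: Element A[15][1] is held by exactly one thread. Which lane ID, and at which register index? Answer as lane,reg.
28,3

r: 15->gid=7,r8=1  c: 1->tid=0,i&1=1
L=7*4+0=28  i=1*2+1=3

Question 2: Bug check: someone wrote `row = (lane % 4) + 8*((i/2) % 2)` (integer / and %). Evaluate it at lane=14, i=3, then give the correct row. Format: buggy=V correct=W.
`(lane % 4) + 8*((i/2) % 2)`[14,3]⇒10
L=14⇒gr=14>>2=3, th=14&3=2
[3]⇒row 3+8=11  col 2·2+1=5
row: 10 vs 11

buggy=10 correct=11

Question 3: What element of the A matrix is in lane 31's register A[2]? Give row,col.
L=31→G=31>>2=7, T=31&3=3
[2]→row 7+8=15  col 3·2+0=6

15,6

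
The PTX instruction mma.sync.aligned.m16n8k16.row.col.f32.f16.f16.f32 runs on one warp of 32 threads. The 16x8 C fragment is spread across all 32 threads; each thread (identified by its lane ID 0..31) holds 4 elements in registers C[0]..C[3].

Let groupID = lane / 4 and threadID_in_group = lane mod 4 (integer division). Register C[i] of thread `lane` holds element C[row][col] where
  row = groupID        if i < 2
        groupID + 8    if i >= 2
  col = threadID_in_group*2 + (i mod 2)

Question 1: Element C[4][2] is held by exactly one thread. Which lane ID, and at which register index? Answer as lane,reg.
17,0

r=4⇒gr=4,Rb=0  c=2⇒th=1,odd=0
L=4*4+1=17  i=0*2+0=0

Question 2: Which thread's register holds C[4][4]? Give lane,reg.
18,0

r: 4->gid=4,r8=0  c: 4->tid=2,i&1=0
L=4*4+2=18  i=0*2+0=0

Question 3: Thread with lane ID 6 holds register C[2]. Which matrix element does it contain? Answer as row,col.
lane 6⇒6/4=1, 6 mod 4=2
i=2  r:1+8⇒9  c:2·2+0⇒4

9,4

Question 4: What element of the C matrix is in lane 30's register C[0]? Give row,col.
7,4

L=30->g=30>>2=7, t=30&3=2
[0]->row 7+0=7  col 2·2+0=4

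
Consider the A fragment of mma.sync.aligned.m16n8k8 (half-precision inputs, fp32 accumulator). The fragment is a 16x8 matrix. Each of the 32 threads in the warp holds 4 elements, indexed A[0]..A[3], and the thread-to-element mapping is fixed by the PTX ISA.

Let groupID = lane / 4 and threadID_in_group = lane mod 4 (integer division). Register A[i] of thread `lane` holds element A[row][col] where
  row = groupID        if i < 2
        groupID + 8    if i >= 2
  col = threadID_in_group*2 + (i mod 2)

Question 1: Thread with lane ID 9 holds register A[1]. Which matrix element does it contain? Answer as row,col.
2,3

lane 9->9/4=2, 9 mod 4=1
i=1  r:2+0->2  c:2·1+1->3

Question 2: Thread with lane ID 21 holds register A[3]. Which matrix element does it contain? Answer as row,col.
lane 21->21/4=5, 21 mod 4=1
i=3  r:5+8->13  c:2·1+1->3

13,3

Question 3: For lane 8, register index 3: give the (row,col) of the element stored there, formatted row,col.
lane 8: grp=2 (8/4), tig=0 (8%4)
i=3: r=2+8=10, c=0*2+1=1

10,1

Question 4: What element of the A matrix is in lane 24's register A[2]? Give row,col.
14,0

24: G=6,T=0
[2] (6+8,0*2+0) = (14,0)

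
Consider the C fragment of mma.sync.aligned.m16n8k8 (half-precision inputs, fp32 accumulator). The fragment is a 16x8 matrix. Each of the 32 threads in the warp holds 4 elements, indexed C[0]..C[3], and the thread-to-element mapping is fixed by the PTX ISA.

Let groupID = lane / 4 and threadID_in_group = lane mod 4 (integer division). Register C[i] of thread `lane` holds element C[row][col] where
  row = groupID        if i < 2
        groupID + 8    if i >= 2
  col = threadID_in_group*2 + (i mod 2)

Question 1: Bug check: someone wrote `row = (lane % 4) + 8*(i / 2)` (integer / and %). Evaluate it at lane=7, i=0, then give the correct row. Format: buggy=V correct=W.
`(lane % 4) + 8*(i / 2)`[7,0]→3
L=7→G=7>>2=1, T=7&3=3
[0]→row 1+0=1  col 3·2+0=6
row: 3 vs 1

buggy=3 correct=1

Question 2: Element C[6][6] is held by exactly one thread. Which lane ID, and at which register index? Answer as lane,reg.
r=6⇒gr=6,Rb=0  c=6⇒th=3,odd=0
L=6*4+3=27  i=0*2+0=0

27,0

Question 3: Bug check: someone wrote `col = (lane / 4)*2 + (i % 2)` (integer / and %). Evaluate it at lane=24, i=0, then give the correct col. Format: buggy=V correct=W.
buggy=12 correct=0

`(lane / 4)*2 + (i % 2)`[24,0]->12
L=24->g=24>>2=6, t=24&3=0
[0]->row 6+0=6  col 0·2+0=0
col: 12 vs 0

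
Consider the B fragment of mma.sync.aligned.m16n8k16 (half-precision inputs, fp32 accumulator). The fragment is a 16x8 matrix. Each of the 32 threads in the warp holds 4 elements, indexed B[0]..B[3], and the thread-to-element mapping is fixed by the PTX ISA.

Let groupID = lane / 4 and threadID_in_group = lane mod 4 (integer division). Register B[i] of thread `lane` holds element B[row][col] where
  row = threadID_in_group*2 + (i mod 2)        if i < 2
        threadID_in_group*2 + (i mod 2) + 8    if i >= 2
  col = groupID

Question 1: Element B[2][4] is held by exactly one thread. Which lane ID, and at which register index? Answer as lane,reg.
17,0

c=4→G=4  r=2→rhi=0,T=1,p=0
L=4*4+1=17  i=0*2+0=0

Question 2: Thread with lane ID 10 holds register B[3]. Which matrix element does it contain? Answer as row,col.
13,2

lane 10=>10/4=2, 10 mod 4=2
i=3  r:2·2+1+8=>13  c:2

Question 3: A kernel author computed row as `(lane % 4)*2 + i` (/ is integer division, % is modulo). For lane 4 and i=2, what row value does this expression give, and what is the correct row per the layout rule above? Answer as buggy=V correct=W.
`(lane % 4)*2 + i`[4,2]->2
L=4->gid=4>>2=1, tid=4&3=0
[2]->row 0·2+0+8=8  col gid=1
row: 2 vs 8

buggy=2 correct=8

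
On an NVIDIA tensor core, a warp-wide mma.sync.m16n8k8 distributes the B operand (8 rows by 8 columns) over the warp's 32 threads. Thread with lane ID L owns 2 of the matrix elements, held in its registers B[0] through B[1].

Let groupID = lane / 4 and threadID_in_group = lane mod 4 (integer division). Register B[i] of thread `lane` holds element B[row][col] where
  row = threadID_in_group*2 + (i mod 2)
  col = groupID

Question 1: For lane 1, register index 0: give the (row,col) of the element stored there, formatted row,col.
lane 1->1/4=0, 1 mod 4=1
i=0  r:2·1+0->2  c:0

2,0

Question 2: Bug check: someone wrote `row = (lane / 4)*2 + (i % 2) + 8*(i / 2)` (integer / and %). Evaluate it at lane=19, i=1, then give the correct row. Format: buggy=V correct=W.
`(lane / 4)*2 + (i % 2) + 8*(i / 2)`[19,1]→9
lane 19→19/4=4, 19 mod 4=3
i=1  r:2·3+1→7  c:4
row: 9 vs 7

buggy=9 correct=7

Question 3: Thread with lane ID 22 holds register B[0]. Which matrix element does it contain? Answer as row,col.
lane 22=>22/4=5, 22 mod 4=2
i=0  r:2·2+0=>4  c:5

4,5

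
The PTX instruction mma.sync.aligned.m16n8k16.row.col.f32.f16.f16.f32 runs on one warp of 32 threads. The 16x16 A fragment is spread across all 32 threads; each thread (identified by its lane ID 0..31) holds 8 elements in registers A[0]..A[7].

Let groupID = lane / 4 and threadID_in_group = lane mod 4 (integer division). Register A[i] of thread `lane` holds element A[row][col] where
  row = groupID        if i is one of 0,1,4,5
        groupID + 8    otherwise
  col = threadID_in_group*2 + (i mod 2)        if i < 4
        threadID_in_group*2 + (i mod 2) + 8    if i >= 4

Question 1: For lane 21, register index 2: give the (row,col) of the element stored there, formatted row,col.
13,2

21: g=5,t=1
[2] (5+8,1*2+0+0) = (13,2)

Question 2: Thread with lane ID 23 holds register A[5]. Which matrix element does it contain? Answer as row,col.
5,15

lane 23: gr=5 (23/4), th=3 (23%4)
i=5: r=5+0=5, c=3*2+1+8=15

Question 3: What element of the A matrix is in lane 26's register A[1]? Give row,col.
6,5

lane 26->26/4=6, 26 mod 4=2
i=1  r:6+0->6  c:2·2+1+0->5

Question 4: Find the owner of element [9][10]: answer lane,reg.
r=9->g=1,rb=1  c=10->cb=1,t=1,b0=0
L=1*4+1=5  i=1*4+1*2+0=6

5,6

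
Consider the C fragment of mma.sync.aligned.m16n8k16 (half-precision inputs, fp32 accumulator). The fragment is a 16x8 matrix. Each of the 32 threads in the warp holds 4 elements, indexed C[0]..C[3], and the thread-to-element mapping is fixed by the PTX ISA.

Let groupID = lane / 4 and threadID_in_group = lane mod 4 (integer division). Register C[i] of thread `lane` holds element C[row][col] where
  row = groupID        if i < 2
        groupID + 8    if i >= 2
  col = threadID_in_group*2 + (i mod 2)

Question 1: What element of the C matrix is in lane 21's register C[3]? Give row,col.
13,3

L=21->g=21>>2=5, t=21&3=1
[3]->row 5+8=13  col 1·2+1=3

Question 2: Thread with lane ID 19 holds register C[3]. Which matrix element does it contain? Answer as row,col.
12,7

19: gr=4,th=3
[3] (4+8,3*2+1) = (12,7)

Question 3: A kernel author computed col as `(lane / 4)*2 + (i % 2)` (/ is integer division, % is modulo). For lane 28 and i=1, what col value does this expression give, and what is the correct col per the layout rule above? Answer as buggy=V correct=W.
buggy=15 correct=1

`(lane / 4)*2 + (i % 2)`[28,1]->15
lane 28->28/4=7, 28 mod 4=0
i=1  r:7+0->7  c:2·0+1->1
col: 15 vs 1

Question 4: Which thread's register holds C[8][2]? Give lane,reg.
r=8->g=0,rb=1  c=2->t=1,b0=0
L=0*4+1=1  i=1*2+0=2

1,2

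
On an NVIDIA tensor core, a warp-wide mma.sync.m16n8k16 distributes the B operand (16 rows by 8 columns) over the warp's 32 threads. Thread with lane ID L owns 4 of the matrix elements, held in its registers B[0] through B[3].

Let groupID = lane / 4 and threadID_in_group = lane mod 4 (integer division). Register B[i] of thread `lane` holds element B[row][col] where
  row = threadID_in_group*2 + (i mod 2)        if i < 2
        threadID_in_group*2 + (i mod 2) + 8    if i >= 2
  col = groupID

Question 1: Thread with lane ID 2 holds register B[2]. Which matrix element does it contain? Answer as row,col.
2: g=0,t=2
[2] (2*2+0+8,0) = (12,0)

12,0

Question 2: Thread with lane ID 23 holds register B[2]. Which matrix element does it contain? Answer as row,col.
lane 23->23/4=5, 23 mod 4=3
i=2  r:2·3+0+8->14  c:5

14,5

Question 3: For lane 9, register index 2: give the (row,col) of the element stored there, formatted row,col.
lane 9: gid=2 (9/4), tid=1 (9%4)
i=2: r=1*2+0+8=10, c=gid=2

10,2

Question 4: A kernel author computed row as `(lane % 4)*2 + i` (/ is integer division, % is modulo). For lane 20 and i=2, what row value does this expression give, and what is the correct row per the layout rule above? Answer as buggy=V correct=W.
`(lane % 4)*2 + i`[20,2]⇒2
20: gr=5,th=0
[2] (0*2+0+8,5) = (8,5)
row: 2 vs 8

buggy=2 correct=8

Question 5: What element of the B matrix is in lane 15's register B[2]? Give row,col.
15: gr=3,th=3
[2] (3*2+0+8,3) = (14,3)

14,3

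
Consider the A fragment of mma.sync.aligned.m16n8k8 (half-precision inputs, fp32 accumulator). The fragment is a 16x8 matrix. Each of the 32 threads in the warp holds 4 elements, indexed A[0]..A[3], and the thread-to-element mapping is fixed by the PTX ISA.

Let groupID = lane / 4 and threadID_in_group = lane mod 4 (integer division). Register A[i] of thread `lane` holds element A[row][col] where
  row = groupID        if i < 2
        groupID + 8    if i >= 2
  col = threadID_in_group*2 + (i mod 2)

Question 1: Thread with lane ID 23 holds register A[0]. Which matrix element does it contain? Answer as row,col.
lane 23=>23/4=5, 23 mod 4=3
i=0  r:5+0=>5  c:2·3+0=>6

5,6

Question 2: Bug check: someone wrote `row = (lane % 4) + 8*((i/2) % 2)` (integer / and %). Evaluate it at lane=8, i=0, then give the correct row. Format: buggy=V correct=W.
buggy=0 correct=2

`(lane % 4) + 8*((i/2) % 2)`[8,0]->0
lane 8: gid=2 (8/4), tid=0 (8%4)
i=0: r=2+0=2, c=0*2+0=0
row: 0 vs 2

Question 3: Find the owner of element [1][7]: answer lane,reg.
7,1

r=1→G=1,rhi=0  c=7→T=3,p=1
L=1*4+3=7  i=0*2+1=1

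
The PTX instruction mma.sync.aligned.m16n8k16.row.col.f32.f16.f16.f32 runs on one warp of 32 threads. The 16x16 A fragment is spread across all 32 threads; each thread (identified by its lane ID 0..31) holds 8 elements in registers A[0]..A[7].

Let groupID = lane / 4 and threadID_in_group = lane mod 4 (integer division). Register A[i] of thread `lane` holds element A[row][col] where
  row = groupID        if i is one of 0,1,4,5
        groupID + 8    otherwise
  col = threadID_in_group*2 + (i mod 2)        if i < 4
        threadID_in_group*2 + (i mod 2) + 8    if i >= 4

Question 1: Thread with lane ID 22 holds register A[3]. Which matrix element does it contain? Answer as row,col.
13,5

lane 22->22/4=5, 22 mod 4=2
i=3  r:5+8->13  c:2·2+1+0->5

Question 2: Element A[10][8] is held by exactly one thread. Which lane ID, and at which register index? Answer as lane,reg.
8,6

r=10⇒gr=2,Rb=1  c=8⇒Cb=1,th=0,odd=0
L=2*4+0=8  i=1*4+1*2+0=6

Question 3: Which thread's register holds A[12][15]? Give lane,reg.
19,7

r:12=>grp=4,rB=1  c:15=>cB=1,tig=3,lo=1
L=4*4+3=19  i=1*4+1*2+1=7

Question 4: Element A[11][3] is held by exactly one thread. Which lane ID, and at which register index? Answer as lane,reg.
13,3

r=11⇒gr=3,Rb=1  c=3⇒Cb=0,th=1,odd=1
L=3*4+1=13  i=0*4+1*2+1=3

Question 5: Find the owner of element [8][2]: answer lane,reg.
1,2

r: 8->gid=0,r8=1  c: 2->c8=0,tid=1,i&1=0
L=0*4+1=1  i=0*4+1*2+0=2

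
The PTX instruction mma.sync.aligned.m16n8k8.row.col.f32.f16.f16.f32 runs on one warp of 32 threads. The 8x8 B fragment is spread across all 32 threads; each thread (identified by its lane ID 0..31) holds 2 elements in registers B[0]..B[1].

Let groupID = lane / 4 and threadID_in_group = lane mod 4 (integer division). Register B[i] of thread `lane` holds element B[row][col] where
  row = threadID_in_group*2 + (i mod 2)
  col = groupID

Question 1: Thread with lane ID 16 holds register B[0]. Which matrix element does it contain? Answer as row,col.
16: gid=4,tid=0
[0] (0*2+0,4) = (0,4)

0,4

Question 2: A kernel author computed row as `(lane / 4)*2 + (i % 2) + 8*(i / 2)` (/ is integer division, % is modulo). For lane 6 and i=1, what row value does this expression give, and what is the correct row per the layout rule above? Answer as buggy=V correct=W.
`(lane / 4)*2 + (i % 2) + 8*(i / 2)`[6,1]->3
lane 6->6/4=1, 6 mod 4=2
i=1  r:2·2+1->5  c:1
row: 3 vs 5

buggy=3 correct=5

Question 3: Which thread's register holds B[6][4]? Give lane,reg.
19,0

c=4->g=4  r=6->t=3,b0=0
L=4*4+3=19  i=0=0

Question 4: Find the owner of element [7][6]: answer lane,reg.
c: 6->gid=6  r: 7->tid=3,i&1=1
L=6*4+3=27  i=1=1

27,1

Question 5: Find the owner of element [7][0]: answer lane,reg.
c:0=>grp=0  r:7=>tig=3,lo=1
L=0*4+3=3  i=1=1

3,1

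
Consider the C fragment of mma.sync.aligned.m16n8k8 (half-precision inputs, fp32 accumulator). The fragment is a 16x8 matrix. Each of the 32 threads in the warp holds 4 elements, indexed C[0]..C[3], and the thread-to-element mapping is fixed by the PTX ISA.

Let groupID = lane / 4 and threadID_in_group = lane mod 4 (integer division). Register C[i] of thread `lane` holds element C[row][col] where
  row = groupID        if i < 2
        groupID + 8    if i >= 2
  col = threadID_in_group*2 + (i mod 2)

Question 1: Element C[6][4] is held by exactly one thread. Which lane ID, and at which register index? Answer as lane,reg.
r=6→G=6,rhi=0  c=4→T=2,p=0
L=6*4+2=26  i=0*2+0=0

26,0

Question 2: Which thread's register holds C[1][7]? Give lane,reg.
7,1

r=1⇒gr=1,Rb=0  c=7⇒th=3,odd=1
L=1*4+3=7  i=0*2+1=1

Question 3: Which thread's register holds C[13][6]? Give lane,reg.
23,2

r=13⇒gr=5,Rb=1  c=6⇒th=3,odd=0
L=5*4+3=23  i=1*2+0=2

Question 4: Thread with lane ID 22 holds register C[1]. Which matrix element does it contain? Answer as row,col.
lane 22: G=5 (22/4), T=2 (22%4)
i=1: r=5+0=5, c=2*2+1=5

5,5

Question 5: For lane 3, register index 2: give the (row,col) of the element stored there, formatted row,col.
8,6

lane 3: grp=0 (3/4), tig=3 (3%4)
i=2: r=0+8=8, c=3*2+0=6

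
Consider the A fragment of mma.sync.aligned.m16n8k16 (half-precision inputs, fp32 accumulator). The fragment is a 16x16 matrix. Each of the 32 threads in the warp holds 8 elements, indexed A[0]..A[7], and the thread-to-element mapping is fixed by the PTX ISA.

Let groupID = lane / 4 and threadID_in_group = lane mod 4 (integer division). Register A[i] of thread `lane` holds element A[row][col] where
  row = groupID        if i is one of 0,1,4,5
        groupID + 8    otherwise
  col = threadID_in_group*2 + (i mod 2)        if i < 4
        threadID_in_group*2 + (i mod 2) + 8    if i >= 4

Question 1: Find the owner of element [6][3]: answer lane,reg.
25,1

r=6⇒gr=6,Rb=0  c=3⇒Cb=0,th=1,odd=1
L=6*4+1=25  i=0*4+0*2+1=1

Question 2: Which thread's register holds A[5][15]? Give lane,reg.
23,5

r:5=>grp=5,rB=0  c:15=>cB=1,tig=3,lo=1
L=5*4+3=23  i=1*4+0*2+1=5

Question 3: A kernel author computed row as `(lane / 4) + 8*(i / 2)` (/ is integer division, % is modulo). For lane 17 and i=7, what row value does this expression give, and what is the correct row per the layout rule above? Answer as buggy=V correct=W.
`(lane / 4) + 8*(i / 2)`[17,7]=>28
lane 17=>17/4=4, 17 mod 4=1
i=7  r:4+8=>12  c:2·1+1+8=>11
row: 28 vs 12

buggy=28 correct=12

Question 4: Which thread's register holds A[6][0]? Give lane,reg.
r=6->g=6,rb=0  c=0->cb=0,t=0,b0=0
L=6*4+0=24  i=0*4+0*2+0=0

24,0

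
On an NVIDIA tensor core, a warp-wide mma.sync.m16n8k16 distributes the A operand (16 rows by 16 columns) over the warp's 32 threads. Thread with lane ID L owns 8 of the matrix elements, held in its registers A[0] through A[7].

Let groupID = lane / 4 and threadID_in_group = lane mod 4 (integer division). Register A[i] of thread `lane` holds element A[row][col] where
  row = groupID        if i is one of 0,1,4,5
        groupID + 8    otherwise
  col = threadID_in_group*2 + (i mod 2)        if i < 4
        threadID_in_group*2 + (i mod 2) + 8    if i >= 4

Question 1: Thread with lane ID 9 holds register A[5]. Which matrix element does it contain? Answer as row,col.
2,11

lane 9=>9/4=2, 9 mod 4=1
i=5  r:2+0=>2  c:2·1+1+8=>11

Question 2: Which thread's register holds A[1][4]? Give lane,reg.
r:1=>grp=1,rB=0  c:4=>cB=0,tig=2,lo=0
L=1*4+2=6  i=0*4+0*2+0=0

6,0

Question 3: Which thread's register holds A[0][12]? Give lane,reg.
2,4

r=0→G=0,rhi=0  c=12→chi=1,T=2,p=0
L=0*4+2=2  i=1*4+0*2+0=4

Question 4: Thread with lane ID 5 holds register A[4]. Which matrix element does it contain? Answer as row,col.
lane 5->5/4=1, 5 mod 4=1
i=4  r:1+0->1  c:2·1+0+8->10

1,10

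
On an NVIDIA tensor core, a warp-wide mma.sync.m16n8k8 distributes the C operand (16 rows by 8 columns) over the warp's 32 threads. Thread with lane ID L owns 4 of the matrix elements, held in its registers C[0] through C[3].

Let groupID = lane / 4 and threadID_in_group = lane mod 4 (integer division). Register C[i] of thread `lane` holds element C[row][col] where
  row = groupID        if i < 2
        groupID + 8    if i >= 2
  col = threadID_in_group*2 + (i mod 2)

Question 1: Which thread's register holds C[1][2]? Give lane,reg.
r=1⇒gr=1,Rb=0  c=2⇒th=1,odd=0
L=1*4+1=5  i=0*2+0=0

5,0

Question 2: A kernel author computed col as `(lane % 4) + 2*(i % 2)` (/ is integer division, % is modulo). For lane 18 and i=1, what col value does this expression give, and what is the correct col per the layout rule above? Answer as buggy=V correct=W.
`(lane % 4) + 2*(i % 2)`[18,1]→4
L=18→G=18>>2=4, T=18&3=2
[1]→row 4+0=4  col 2·2+1=5
col: 4 vs 5

buggy=4 correct=5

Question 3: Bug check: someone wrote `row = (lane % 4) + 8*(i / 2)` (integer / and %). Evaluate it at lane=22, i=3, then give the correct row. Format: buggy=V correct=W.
buggy=10 correct=13

`(lane % 4) + 8*(i / 2)`[22,3]⇒10
22: gr=5,th=2
[3] (5+8,2*2+1) = (13,5)
row: 10 vs 13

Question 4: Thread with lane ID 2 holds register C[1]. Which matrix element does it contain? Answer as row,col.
0,5

2: gid=0,tid=2
[1] (0+0,2*2+1) = (0,5)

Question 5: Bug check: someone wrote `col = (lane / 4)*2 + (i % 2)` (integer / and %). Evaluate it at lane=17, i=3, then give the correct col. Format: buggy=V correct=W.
buggy=9 correct=3

`(lane / 4)*2 + (i % 2)`[17,3]⇒9
lane 17: gr=4 (17/4), th=1 (17%4)
i=3: r=4+8=12, c=1*2+1=3
col: 9 vs 3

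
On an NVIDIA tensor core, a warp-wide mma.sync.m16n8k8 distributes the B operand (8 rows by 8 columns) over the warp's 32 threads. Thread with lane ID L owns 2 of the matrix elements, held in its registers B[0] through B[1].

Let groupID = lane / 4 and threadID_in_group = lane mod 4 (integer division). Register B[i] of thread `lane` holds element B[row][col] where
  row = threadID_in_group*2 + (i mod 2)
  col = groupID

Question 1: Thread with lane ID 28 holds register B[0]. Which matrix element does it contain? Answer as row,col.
L=28→G=28>>2=7, T=28&3=0
[0]→row 0·2+0=0  col G=7

0,7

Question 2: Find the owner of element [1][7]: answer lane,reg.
c=7⇒gr=7  r=1⇒th=0,odd=1
L=7*4+0=28  i=1=1

28,1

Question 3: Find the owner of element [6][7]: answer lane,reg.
c=7->g=7  r=6->t=3,b0=0
L=7*4+3=31  i=0=0

31,0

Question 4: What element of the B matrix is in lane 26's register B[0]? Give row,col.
lane 26: gid=6 (26/4), tid=2 (26%4)
i=0: r=2*2+0=4, c=gid=6

4,6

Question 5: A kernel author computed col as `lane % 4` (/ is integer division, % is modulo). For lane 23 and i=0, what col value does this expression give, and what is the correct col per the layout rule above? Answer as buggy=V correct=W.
`lane % 4`[23,0]->3
L=23->gid=23>>2=5, tid=23&3=3
[0]->row 3·2+0=6  col gid=5
col: 3 vs 5

buggy=3 correct=5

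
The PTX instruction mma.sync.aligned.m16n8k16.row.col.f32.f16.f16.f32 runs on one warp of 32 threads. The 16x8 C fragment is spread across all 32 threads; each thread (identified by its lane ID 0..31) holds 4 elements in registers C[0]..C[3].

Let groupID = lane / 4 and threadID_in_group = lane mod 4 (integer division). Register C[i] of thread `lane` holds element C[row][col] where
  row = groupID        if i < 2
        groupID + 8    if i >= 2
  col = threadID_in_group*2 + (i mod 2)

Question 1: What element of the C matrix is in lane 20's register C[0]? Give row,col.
5,0

L=20->gid=20>>2=5, tid=20&3=0
[0]->row 5+0=5  col 0·2+0=0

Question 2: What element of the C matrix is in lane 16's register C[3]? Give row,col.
lane 16: g=4 (16/4), t=0 (16%4)
i=3: r=4+8=12, c=0*2+1=1

12,1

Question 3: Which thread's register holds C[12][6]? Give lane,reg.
19,2

r: 12->gid=4,r8=1  c: 6->tid=3,i&1=0
L=4*4+3=19  i=1*2+0=2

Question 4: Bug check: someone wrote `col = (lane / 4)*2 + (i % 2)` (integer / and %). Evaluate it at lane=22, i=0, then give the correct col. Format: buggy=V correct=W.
buggy=10 correct=4

`(lane / 4)*2 + (i % 2)`[22,0]->10
lane 22->22/4=5, 22 mod 4=2
i=0  r:5+0->5  c:2·2+0->4
col: 10 vs 4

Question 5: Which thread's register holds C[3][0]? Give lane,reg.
12,0

r=3->g=3,rb=0  c=0->t=0,b0=0
L=3*4+0=12  i=0*2+0=0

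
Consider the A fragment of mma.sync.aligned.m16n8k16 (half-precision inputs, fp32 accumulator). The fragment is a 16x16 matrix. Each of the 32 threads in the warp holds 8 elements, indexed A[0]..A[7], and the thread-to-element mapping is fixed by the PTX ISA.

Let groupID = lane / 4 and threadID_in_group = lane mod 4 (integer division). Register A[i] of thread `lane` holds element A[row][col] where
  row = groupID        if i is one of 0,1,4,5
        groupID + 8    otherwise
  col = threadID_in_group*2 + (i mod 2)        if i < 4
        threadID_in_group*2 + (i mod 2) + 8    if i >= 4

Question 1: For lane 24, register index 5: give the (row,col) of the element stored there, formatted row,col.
L=24⇒gr=24>>2=6, th=24&3=0
[5]⇒row 6+0=6  col 0·2+1+8=9

6,9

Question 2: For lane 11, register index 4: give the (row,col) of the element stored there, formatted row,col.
2,14

lane 11→11/4=2, 11 mod 4=3
i=4  r:2+0→2  c:2·3+0+8→14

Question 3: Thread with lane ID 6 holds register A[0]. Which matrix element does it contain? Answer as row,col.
1,4

lane 6->6/4=1, 6 mod 4=2
i=0  r:1+0->1  c:2·2+0+0->4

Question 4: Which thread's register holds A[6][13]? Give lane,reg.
r: 6->gid=6,r8=0  c: 13->c8=1,tid=2,i&1=1
L=6*4+2=26  i=1*4+0*2+1=5

26,5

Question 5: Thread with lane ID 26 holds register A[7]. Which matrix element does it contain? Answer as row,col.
lane 26=>26/4=6, 26 mod 4=2
i=7  r:6+8=>14  c:2·2+1+8=>13

14,13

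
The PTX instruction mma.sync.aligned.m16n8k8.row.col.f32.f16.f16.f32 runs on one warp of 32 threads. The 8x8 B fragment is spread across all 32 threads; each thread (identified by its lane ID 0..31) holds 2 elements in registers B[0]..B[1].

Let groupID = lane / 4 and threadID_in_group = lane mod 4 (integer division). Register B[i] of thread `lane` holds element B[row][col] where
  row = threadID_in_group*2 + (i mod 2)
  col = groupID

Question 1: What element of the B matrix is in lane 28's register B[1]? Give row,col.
1,7

L=28->gid=28>>2=7, tid=28&3=0
[1]->row 0·2+1=1  col gid=7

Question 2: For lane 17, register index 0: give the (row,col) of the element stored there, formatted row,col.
L=17=>grp=17>>2=4, tig=17&3=1
[0]=>row 1·2+0=2  col grp=4

2,4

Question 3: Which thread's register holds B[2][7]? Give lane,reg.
29,0

c: 7->gid=7  r: 2->tid=1,i&1=0
L=7*4+1=29  i=0=0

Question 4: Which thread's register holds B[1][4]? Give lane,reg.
c=4→G=4  r=1→T=0,p=1
L=4*4+0=16  i=1=1

16,1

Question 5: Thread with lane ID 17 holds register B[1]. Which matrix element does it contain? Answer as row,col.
3,4

lane 17⇒17/4=4, 17 mod 4=1
i=1  r:2·1+1⇒3  c:4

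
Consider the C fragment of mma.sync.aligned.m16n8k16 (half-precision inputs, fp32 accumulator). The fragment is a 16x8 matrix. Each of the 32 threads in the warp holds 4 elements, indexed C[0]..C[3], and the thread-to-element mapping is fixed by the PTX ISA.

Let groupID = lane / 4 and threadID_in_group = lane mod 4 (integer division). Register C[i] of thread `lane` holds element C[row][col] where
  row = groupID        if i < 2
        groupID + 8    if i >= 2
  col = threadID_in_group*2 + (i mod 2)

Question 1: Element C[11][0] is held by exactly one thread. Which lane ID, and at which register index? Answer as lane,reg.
r=11->g=3,rb=1  c=0->t=0,b0=0
L=3*4+0=12  i=1*2+0=2

12,2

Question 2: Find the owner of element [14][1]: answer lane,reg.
r:14=>grp=6,rB=1  c:1=>tig=0,lo=1
L=6*4+0=24  i=1*2+1=3

24,3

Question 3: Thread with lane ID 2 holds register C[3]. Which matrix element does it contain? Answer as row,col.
8,5

lane 2: g=0 (2/4), t=2 (2%4)
i=3: r=0+8=8, c=2*2+1=5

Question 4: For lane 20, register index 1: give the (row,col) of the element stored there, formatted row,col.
L=20->gid=20>>2=5, tid=20&3=0
[1]->row 5+0=5  col 0·2+1=1

5,1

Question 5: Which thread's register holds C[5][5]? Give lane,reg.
r=5→G=5,rhi=0  c=5→T=2,p=1
L=5*4+2=22  i=0*2+1=1

22,1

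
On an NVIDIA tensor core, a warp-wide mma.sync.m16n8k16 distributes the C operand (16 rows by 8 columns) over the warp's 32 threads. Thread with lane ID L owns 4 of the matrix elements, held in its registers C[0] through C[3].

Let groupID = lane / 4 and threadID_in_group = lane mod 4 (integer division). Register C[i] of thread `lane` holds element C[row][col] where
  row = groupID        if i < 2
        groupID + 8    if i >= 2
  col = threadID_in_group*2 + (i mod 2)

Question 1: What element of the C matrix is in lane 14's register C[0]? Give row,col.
lane 14: g=3 (14/4), t=2 (14%4)
i=0: r=3+0=3, c=2*2+0=4

3,4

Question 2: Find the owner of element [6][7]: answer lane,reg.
27,1

r=6⇒gr=6,Rb=0  c=7⇒th=3,odd=1
L=6*4+3=27  i=0*2+1=1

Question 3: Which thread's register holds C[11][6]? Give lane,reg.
r:11=>grp=3,rB=1  c:6=>tig=3,lo=0
L=3*4+3=15  i=1*2+0=2

15,2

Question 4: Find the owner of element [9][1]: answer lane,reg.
r:9=>grp=1,rB=1  c:1=>tig=0,lo=1
L=1*4+0=4  i=1*2+1=3

4,3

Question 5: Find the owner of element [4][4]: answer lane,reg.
r=4->g=4,rb=0  c=4->t=2,b0=0
L=4*4+2=18  i=0*2+0=0

18,0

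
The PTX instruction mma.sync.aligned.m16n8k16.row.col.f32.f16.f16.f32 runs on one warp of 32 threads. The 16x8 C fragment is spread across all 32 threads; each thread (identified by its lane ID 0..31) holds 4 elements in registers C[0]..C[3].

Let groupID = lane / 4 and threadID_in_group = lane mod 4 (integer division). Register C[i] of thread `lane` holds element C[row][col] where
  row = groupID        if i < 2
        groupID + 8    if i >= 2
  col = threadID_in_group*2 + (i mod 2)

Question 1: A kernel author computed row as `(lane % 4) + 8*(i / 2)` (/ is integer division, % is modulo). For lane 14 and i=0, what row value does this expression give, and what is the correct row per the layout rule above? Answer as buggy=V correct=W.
buggy=2 correct=3

`(lane % 4) + 8*(i / 2)`[14,0]->2
L=14->g=14>>2=3, t=14&3=2
[0]->row 3+0=3  col 2·2+0=4
row: 2 vs 3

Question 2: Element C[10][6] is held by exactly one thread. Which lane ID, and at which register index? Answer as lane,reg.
11,2

r=10→G=2,rhi=1  c=6→T=3,p=0
L=2*4+3=11  i=1*2+0=2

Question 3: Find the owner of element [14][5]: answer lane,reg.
26,3

r=14->g=6,rb=1  c=5->t=2,b0=1
L=6*4+2=26  i=1*2+1=3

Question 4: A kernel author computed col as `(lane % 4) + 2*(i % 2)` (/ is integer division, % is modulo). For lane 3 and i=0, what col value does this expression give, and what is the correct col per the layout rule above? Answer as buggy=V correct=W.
`(lane % 4) + 2*(i % 2)`[3,0]->3
L=3->g=3>>2=0, t=3&3=3
[0]->row 0+0=0  col 3·2+0=6
col: 3 vs 6

buggy=3 correct=6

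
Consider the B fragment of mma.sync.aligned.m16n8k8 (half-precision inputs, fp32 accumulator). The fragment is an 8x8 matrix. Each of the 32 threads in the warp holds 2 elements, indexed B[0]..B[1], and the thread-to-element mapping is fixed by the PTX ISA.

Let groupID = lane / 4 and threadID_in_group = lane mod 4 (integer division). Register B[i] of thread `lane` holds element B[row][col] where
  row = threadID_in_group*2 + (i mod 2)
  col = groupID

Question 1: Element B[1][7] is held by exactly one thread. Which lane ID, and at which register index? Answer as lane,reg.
c=7→G=7  r=1→T=0,p=1
L=7*4+0=28  i=1=1

28,1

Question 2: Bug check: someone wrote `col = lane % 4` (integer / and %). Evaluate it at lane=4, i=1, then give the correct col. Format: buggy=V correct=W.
buggy=0 correct=1

`lane % 4`[4,1]->0
L=4->gid=4>>2=1, tid=4&3=0
[1]->row 0·2+1=1  col gid=1
col: 0 vs 1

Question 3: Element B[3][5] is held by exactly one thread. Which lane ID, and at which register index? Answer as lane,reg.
c=5→G=5  r=3→T=1,p=1
L=5*4+1=21  i=1=1

21,1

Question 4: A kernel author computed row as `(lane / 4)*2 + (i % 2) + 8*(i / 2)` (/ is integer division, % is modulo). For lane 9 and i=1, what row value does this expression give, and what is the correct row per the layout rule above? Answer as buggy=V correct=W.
buggy=5 correct=3

`(lane / 4)*2 + (i % 2) + 8*(i / 2)`[9,1]→5
9: G=2,T=1
[1] (1*2+1,2) = (3,2)
row: 5 vs 3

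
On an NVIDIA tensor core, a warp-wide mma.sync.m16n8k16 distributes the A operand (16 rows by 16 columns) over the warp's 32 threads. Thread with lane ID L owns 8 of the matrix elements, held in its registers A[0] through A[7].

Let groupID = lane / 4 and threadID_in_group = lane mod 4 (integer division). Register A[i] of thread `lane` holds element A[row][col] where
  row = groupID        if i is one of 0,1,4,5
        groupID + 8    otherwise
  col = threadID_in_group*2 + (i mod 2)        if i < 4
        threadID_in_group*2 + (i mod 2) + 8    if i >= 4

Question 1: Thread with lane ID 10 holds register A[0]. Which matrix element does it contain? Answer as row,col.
lane 10: G=2 (10/4), T=2 (10%4)
i=0: r=2+0=2, c=2*2+0+0=4

2,4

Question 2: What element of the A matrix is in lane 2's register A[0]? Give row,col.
0,4

2: grp=0,tig=2
[0] (0+0,2*2+0+0) = (0,4)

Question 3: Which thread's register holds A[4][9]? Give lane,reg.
16,5

r=4->g=4,rb=0  c=9->cb=1,t=0,b0=1
L=4*4+0=16  i=1*4+0*2+1=5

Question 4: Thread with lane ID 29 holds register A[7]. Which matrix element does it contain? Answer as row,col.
15,11

29: g=7,t=1
[7] (7+8,1*2+1+8) = (15,11)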